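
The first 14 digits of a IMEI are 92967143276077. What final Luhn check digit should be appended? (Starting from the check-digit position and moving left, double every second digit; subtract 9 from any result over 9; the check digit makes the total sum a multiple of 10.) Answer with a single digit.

1

Partial digits right→left: 7 7 0 6 7 2 3 4 1 7 6 9 2 9
Double every second digit counting from the check-digit position (so the 1st, 3rd, 5th, ... of the partial from the right).
  doubled (with −9 where >9): 5 0 5 6 2 3 4 → sum 25
  kept as-is: 7 6 2 4 7 9 9 → sum 44
Total = 25 + 44 = 69.
Check digit = (10 − (69 mod 10)) mod 10 = 1.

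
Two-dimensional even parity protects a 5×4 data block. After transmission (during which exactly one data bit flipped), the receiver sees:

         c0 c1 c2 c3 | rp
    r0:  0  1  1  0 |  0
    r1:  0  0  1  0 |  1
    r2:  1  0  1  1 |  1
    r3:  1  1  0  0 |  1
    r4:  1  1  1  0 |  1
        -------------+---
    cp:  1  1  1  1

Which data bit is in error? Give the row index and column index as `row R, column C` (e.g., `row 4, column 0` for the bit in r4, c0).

Recompute each row's even parity and compare to rp:
  r0: data parity 0, sent rp 0 → ok
  r1: data parity 1, sent rp 1 → ok
  r2: data parity 1, sent rp 1 → ok
  r3: data parity 0, sent rp 1 → mismatch
  r4: data parity 1, sent rp 1 → ok
Recompute each column's even parity and compare to cp:
  c0: data parity 1, sent cp 1 → ok
  c1: data parity 1, sent cp 1 → ok
  c2: data parity 0, sent cp 1 → mismatch
  c3: data parity 1, sent cp 1 → ok
Exactly one row (r3) and one column (c2) fail → the flipped bit is at their intersection.

row 3, column 2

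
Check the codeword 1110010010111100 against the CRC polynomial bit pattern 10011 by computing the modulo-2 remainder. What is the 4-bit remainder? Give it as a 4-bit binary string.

Modulo-2 division of 1110010010111100 by 10011:
  pos 0: 11100 XOR 10011 = 01111
  pos 1: 11111 XOR 10011 = 01100
  pos 2: 11000 XOR 10011 = 01011
  pos 3: 10110 XOR 10011 = 00101
  pos 5: 10110 XOR 10011 = 00101
  pos 7: 10111 XOR 10011 = 00100
  pos 9: 10011 XOR 10011 = 00000
Remainder = 0000 (zero — the frame passes the CRC check).

0000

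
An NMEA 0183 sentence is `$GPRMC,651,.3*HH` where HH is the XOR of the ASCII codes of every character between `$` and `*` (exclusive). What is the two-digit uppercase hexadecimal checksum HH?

XOR the ASCII codes of the payload characters:
  'G' = 0x47 → acc = 0x47
  'P' = 0x50 → acc = 0x17
  'R' = 0x52 → acc = 0x45
  'M' = 0x4D → acc = 0x08
  'C' = 0x43 → acc = 0x4B
  ',' = 0x2C → acc = 0x67
  '6' = 0x36 → acc = 0x51
  '5' = 0x35 → acc = 0x64
  '1' = 0x31 → acc = 0x55
  ',' = 0x2C → acc = 0x79
  '.' = 0x2E → acc = 0x57
  '3' = 0x33 → acc = 0x64
Checksum = 0x64.

64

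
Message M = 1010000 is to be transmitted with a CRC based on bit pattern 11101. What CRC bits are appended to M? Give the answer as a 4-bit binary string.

1010

Append 4 zeros: 10100000000. Divide by 11101 (XOR where the leading bit is 1):
  pos 0: 10100 XOR 11101 = 01001
  pos 1: 10010 XOR 11101 = 01111
  pos 2: 11110 XOR 11101 = 00011
  pos 5: 11000 XOR 11101 = 00101
Remainder (last 4 bits) = 1010. This is the CRC / FCS.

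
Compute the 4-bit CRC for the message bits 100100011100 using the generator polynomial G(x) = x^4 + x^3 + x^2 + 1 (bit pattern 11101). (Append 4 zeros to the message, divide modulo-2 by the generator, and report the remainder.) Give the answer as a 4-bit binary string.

1000

Append 4 zeros: 1001000111000000. Divide by 11101 (XOR where the leading bit is 1):
  pos 0: 10010 XOR 11101 = 01111
  pos 1: 11110 XOR 11101 = 00011
  pos 4: 11011 XOR 11101 = 00110
  pos 6: 11010 XOR 11101 = 00111
  pos 8: 11100 XOR 11101 = 00001
Remainder (last 4 bits) = 1000. This is the CRC / FCS.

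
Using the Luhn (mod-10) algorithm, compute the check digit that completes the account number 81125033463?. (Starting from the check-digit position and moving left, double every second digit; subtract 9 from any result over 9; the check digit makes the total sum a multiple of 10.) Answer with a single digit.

Partial digits right→left: 3 6 4 3 3 0 5 2 1 1 8
Double every second digit counting from the check-digit position (so the 1st, 3rd, 5th, ... of the partial from the right).
  doubled (with −9 where >9): 6 8 6 1 2 7 → sum 30
  kept as-is: 6 3 0 2 1 → sum 12
Total = 30 + 12 = 42.
Check digit = (10 − (42 mod 10)) mod 10 = 8.

8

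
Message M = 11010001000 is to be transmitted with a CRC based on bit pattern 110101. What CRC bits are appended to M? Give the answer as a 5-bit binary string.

Append 5 zeros: 1101000100000000. Divide by 110101 (XOR where the leading bit is 1):
  pos 0: 110100 XOR 110101 = 000001
  pos 5: 101000 XOR 110101 = 011101
  pos 6: 111010 XOR 110101 = 001111
  pos 8: 111100 XOR 110101 = 001001
  pos 10: 100100 XOR 110101 = 010001
Remainder (last 5 bits) = 10001. This is the CRC / FCS.

10001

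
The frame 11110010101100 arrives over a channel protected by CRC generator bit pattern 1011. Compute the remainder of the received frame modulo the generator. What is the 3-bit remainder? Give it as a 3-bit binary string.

110

Modulo-2 division of 11110010101100 by 1011:
  pos 0: 1111 XOR 1011 = 0100
  pos 1: 1000 XOR 1011 = 0011
  pos 3: 1101 XOR 1011 = 0110
  pos 4: 1100 XOR 1011 = 0111
  pos 5: 1111 XOR 1011 = 0100
  pos 6: 1000 XOR 1011 = 0011
  pos 8: 1111 XOR 1011 = 0100
  pos 9: 1000 XOR 1011 = 0011
Remainder = 110 (nonzero — an error is detected).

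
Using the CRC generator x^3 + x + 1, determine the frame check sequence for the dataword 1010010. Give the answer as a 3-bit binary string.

011

Append 3 zeros: 1010010000. Divide by 1011 (XOR where the leading bit is 1):
  pos 0: 1010 XOR 1011 = 0001
  pos 3: 1010 XOR 1011 = 0001
  pos 6: 1000 XOR 1011 = 0011
Remainder (last 3 bits) = 011. This is the CRC / FCS.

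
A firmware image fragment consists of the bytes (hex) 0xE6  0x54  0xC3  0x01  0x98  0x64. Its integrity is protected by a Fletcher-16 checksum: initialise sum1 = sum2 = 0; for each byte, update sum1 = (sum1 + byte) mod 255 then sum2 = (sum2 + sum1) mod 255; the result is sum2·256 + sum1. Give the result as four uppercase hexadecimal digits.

B6FC

Running sums (mod 255):
  after byte 0 (0xE6): sum1=230, sum2=230
  after byte 1 (0x54): sum1=59, sum2=34
  after byte 2 (0xC3): sum1=254, sum2=33
  after byte 3 (0x01): sum1=0, sum2=33
  after byte 4 (0x98): sum1=152, sum2=185
  after byte 5 (0x64): sum1=252, sum2=182
Checksum = sum2·256 + sum1 = 182·256 + 252 = 46844 = 0xB6FC.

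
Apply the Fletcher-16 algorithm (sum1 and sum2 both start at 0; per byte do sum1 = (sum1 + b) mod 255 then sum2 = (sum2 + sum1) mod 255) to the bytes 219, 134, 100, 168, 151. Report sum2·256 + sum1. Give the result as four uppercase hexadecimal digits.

Running sums (mod 255):
  after byte 0 (219): sum1=219, sum2=219
  after byte 1 (134): sum1=98, sum2=62
  after byte 2 (100): sum1=198, sum2=5
  after byte 3 (168): sum1=111, sum2=116
  after byte 4 (151): sum1=7, sum2=123
Checksum = sum2·256 + sum1 = 123·256 + 7 = 31495 = 0x7B07.

7B07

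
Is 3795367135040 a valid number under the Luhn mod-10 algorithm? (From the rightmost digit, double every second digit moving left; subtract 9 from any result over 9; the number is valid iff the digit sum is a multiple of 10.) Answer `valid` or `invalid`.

From the right, keep odd positions and double even positions (subtract 9 from any doubled value over 9):
  doubled (positions 2,4,...): 8 1 2 3 1 5 → sum 20
  kept (positions 1,3,...): 0 0 3 7 3 9 3 → sum 25
Total = 45.
45 mod 10 = 5, so the number is invalid.

invalid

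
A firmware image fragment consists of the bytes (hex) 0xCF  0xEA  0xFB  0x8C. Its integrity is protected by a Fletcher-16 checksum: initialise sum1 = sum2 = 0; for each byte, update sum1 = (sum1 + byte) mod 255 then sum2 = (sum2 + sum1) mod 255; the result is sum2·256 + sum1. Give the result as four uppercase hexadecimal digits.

Running sums (mod 255):
  after byte 0 (0xCF): sum1=207, sum2=207
  after byte 1 (0xEA): sum1=186, sum2=138
  after byte 2 (0xFB): sum1=182, sum2=65
  after byte 3 (0x8C): sum1=67, sum2=132
Checksum = sum2·256 + sum1 = 132·256 + 67 = 33859 = 0x8443.

8443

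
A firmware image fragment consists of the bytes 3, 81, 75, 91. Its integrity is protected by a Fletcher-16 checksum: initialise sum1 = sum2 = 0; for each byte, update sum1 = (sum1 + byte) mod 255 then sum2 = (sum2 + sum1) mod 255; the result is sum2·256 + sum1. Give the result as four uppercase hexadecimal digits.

F1FA

Running sums (mod 255):
  after byte 0 (3): sum1=3, sum2=3
  after byte 1 (81): sum1=84, sum2=87
  after byte 2 (75): sum1=159, sum2=246
  after byte 3 (91): sum1=250, sum2=241
Checksum = sum2·256 + sum1 = 241·256 + 250 = 61946 = 0xF1FA.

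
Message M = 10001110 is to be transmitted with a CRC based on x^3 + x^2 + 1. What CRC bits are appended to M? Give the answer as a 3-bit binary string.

Append 3 zeros: 10001110000. Divide by 1101 (XOR where the leading bit is 1):
  pos 0: 1000 XOR 1101 = 0101
  pos 1: 1011 XOR 1101 = 0110
  pos 2: 1101 XOR 1101 = 0000
  pos 6: 1000 XOR 1101 = 0101
  pos 7: 1010 XOR 1101 = 0111
Remainder (last 3 bits) = 111. This is the CRC / FCS.

111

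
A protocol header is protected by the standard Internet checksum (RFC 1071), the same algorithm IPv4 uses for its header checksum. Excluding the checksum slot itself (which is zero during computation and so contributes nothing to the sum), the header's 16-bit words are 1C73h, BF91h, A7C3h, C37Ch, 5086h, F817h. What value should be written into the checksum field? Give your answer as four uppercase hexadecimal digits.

701C

One's-complement addition (fold any carry out of bit 15 back into bit 0):
  0x1C73 + 0xBF91 = 0x0DC04
  0xDC04 + 0xA7C3 = 0x183C7 → wrap carry → 0x83C8
  0x83C8 + 0xC37C = 0x14744 → wrap carry → 0x4745
  0x4745 + 0x5086 = 0x097CB
  0x97CB + 0xF817 = 0x18FE2 → wrap carry → 0x8FE3
One's-complement sum = 0x8FE3.
Checksum = ~0x8FE3 & 0xFFFF = 0x701C.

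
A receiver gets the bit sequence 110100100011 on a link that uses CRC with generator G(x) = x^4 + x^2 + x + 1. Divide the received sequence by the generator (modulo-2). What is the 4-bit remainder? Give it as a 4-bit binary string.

0000

Modulo-2 division of 110100100011 by 10111:
  pos 0: 11010 XOR 10111 = 01101
  pos 1: 11010 XOR 10111 = 01101
  pos 2: 11011 XOR 10111 = 01100
  pos 3: 11000 XOR 10111 = 01111
  pos 4: 11110 XOR 10111 = 01001
  pos 5: 10010 XOR 10111 = 00101
  pos 7: 10111 XOR 10111 = 00000
Remainder = 0000 (zero — the frame passes the CRC check).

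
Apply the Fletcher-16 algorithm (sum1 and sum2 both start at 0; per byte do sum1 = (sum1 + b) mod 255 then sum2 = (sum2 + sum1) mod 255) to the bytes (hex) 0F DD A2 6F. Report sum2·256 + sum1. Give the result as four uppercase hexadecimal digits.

8AFE

Running sums (mod 255):
  after byte 0 (0F): sum1=15, sum2=15
  after byte 1 (DD): sum1=236, sum2=251
  after byte 2 (A2): sum1=143, sum2=139
  after byte 3 (6F): sum1=254, sum2=138
Checksum = sum2·256 + sum1 = 138·256 + 254 = 35582 = 0x8AFE.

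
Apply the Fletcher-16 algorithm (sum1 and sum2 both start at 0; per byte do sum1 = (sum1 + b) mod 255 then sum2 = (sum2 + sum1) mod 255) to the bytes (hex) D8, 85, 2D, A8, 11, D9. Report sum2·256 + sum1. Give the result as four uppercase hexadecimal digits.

5B1F

Running sums (mod 255):
  after byte 0 (D8): sum1=216, sum2=216
  after byte 1 (85): sum1=94, sum2=55
  after byte 2 (2D): sum1=139, sum2=194
  after byte 3 (A8): sum1=52, sum2=246
  after byte 4 (11): sum1=69, sum2=60
  after byte 5 (D9): sum1=31, sum2=91
Checksum = sum2·256 + sum1 = 91·256 + 31 = 23327 = 0x5B1F.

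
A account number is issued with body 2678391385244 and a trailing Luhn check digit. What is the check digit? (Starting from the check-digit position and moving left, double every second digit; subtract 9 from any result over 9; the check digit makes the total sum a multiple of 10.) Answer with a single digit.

9

Partial digits right→left: 4 4 2 5 8 3 1 9 3 8 7 6 2
Double every second digit counting from the check-digit position (so the 1st, 3rd, 5th, ... of the partial from the right).
  doubled (with −9 where >9): 8 4 7 2 6 5 4 → sum 36
  kept as-is: 4 5 3 9 8 6 → sum 35
Total = 36 + 35 = 71.
Check digit = (10 − (71 mod 10)) mod 10 = 9.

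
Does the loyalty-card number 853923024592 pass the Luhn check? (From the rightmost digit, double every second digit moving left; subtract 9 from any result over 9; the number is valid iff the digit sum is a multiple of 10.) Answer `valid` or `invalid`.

valid

From the right, keep odd positions and double even positions (subtract 9 from any doubled value over 9):
  doubled (positions 2,4,...): 9 8 0 4 6 7 → sum 34
  kept (positions 1,3,...): 2 5 2 3 9 5 → sum 26
Total = 60.
60 mod 10 = 0, so the number is valid.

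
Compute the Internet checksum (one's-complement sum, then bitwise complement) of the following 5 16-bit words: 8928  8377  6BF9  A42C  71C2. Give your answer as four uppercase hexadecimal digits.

One's-complement addition (fold any carry out of bit 15 back into bit 0):
  0x8928 + 0x8377 = 0x10C9F → wrap carry → 0x0CA0
  0x0CA0 + 0x6BF9 = 0x07899
  0x7899 + 0xA42C = 0x11CC5 → wrap carry → 0x1CC6
  0x1CC6 + 0x71C2 = 0x08E88
One's-complement sum = 0x8E88.
Checksum = ~0x8E88 & 0xFFFF = 0x7177.

7177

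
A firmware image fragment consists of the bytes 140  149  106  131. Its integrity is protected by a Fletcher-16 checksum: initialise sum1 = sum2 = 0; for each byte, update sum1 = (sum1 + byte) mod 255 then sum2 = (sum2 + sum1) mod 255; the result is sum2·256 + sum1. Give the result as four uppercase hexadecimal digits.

Running sums (mod 255):
  after byte 0 (140): sum1=140, sum2=140
  after byte 1 (149): sum1=34, sum2=174
  after byte 2 (106): sum1=140, sum2=59
  after byte 3 (131): sum1=16, sum2=75
Checksum = sum2·256 + sum1 = 75·256 + 16 = 19216 = 0x4B10.

4B10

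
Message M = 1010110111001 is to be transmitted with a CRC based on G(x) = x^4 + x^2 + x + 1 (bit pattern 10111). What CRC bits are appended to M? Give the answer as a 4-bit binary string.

Append 4 zeros: 10101101110010000. Divide by 10111 (XOR where the leading bit is 1):
  pos 0: 10101 XOR 10111 = 00010
  pos 3: 10101 XOR 10111 = 00010
  pos 6: 10110 XOR 10111 = 00001
  pos 10: 10100 XOR 10111 = 00011
Remainder (last 4 bits) = 1100. This is the CRC / FCS.

1100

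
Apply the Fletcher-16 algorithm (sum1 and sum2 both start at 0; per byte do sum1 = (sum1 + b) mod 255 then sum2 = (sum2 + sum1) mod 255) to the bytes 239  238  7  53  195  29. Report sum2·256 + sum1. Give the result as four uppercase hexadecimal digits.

AAFB

Running sums (mod 255):
  after byte 0 (239): sum1=239, sum2=239
  after byte 1 (238): sum1=222, sum2=206
  after byte 2 (7): sum1=229, sum2=180
  after byte 3 (53): sum1=27, sum2=207
  after byte 4 (195): sum1=222, sum2=174
  after byte 5 (29): sum1=251, sum2=170
Checksum = sum2·256 + sum1 = 170·256 + 251 = 43771 = 0xAAFB.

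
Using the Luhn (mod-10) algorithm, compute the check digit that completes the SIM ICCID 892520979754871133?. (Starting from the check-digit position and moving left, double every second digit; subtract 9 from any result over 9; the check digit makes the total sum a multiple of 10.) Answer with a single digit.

Partial digits right→left: 3 3 1 1 7 8 4 5 7 9 7 9 0 2 5 2 9 8
Double every second digit counting from the check-digit position (so the 1st, 3rd, 5th, ... of the partial from the right).
  doubled (with −9 where >9): 6 2 5 8 5 5 0 1 9 → sum 41
  kept as-is: 3 1 8 5 9 9 2 2 8 → sum 47
Total = 41 + 47 = 88.
Check digit = (10 − (88 mod 10)) mod 10 = 2.

2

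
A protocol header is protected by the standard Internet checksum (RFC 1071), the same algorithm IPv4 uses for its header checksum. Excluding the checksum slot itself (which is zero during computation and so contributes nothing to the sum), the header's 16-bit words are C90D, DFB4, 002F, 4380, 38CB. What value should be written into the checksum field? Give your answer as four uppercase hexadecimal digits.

DAC2

One's-complement addition (fold any carry out of bit 15 back into bit 0):
  0xC90D + 0xDFB4 = 0x1A8C1 → wrap carry → 0xA8C2
  0xA8C2 + 0x002F = 0x0A8F1
  0xA8F1 + 0x4380 = 0x0EC71
  0xEC71 + 0x38CB = 0x1253C → wrap carry → 0x253D
One's-complement sum = 0x253D.
Checksum = ~0x253D & 0xFFFF = 0xDAC2.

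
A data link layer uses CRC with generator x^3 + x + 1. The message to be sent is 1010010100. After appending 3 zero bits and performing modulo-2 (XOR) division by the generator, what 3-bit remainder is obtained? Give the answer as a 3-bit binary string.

Append 3 zeros: 1010010100000. Divide by 1011 (XOR where the leading bit is 1):
  pos 0: 1010 XOR 1011 = 0001
  pos 3: 1010 XOR 1011 = 0001
  pos 6: 1100 XOR 1011 = 0111
  pos 7: 1110 XOR 1011 = 0101
  pos 8: 1010 XOR 1011 = 0001
Remainder (last 3 bits) = 010. This is the CRC / FCS.

010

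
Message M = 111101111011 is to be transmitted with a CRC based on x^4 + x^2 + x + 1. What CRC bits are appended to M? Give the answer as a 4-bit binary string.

Append 4 zeros: 1111011110110000. Divide by 10111 (XOR where the leading bit is 1):
  pos 0: 11110 XOR 10111 = 01001
  pos 1: 10011 XOR 10111 = 00100
  pos 3: 10011 XOR 10111 = 00100
  pos 5: 10010 XOR 10111 = 00101
  pos 7: 10111 XOR 10111 = 00000
Remainder (last 4 bits) = 0000. This is the CRC / FCS.

0000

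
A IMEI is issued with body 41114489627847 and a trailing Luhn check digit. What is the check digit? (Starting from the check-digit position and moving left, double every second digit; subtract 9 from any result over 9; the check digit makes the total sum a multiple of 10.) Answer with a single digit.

9

Partial digits right→left: 7 4 8 7 2 6 9 8 4 4 1 1 1 4
Double every second digit counting from the check-digit position (so the 1st, 3rd, 5th, ... of the partial from the right).
  doubled (with −9 where >9): 5 7 4 9 8 2 2 → sum 37
  kept as-is: 4 7 6 8 4 1 4 → sum 34
Total = 37 + 34 = 71.
Check digit = (10 − (71 mod 10)) mod 10 = 9.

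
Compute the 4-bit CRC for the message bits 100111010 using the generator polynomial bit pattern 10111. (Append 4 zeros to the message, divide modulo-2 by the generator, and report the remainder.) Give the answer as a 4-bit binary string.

0111

Append 4 zeros: 1001110100000. Divide by 10111 (XOR where the leading bit is 1):
  pos 0: 10011 XOR 10111 = 00100
  pos 2: 10010 XOR 10111 = 00101
  pos 4: 10110 XOR 10111 = 00001
  pos 8: 10000 XOR 10111 = 00111
Remainder (last 4 bits) = 0111. This is the CRC / FCS.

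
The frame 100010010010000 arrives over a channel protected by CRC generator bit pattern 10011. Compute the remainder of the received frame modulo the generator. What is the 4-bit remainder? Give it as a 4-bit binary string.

0110

Modulo-2 division of 100010010010000 by 10011:
  pos 0: 10001 XOR 10011 = 00010
  pos 3: 10001 XOR 10011 = 00010
  pos 6: 10001 XOR 10011 = 00010
  pos 9: 10000 XOR 10011 = 00011
Remainder = 0110 (nonzero — an error is detected).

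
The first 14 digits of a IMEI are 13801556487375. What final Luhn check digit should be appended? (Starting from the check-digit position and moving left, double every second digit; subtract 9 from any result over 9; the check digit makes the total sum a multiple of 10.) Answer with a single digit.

Partial digits right→left: 5 7 3 7 8 4 6 5 5 1 0 8 3 1
Double every second digit counting from the check-digit position (so the 1st, 3rd, 5th, ... of the partial from the right).
  doubled (with −9 where >9): 1 6 7 3 1 0 6 → sum 24
  kept as-is: 7 7 4 5 1 8 1 → sum 33
Total = 24 + 33 = 57.
Check digit = (10 − (57 mod 10)) mod 10 = 3.

3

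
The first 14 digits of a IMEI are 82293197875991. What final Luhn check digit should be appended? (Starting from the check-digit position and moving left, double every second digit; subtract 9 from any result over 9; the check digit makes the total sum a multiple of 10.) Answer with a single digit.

0

Partial digits right→left: 1 9 9 5 7 8 7 9 1 3 9 2 2 8
Double every second digit counting from the check-digit position (so the 1st, 3rd, 5th, ... of the partial from the right).
  doubled (with −9 where >9): 2 9 5 5 2 9 4 → sum 36
  kept as-is: 9 5 8 9 3 2 8 → sum 44
Total = 36 + 44 = 80.
Check digit = (10 − (80 mod 10)) mod 10 = 0.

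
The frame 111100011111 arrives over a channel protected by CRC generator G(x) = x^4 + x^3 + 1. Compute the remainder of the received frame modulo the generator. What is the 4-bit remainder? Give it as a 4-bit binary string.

1010

Modulo-2 division of 111100011111 by 11001:
  pos 0: 11110 XOR 11001 = 00111
  pos 2: 11100 XOR 11001 = 00101
  pos 4: 10111 XOR 11001 = 01110
  pos 5: 11101 XOR 11001 = 00100
  pos 7: 10011 XOR 11001 = 01010
Remainder = 1010 (nonzero — an error is detected).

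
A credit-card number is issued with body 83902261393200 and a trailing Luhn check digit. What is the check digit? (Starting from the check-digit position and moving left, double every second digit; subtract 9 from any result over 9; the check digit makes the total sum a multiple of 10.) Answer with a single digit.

Partial digits right→left: 0 0 2 3 9 3 1 6 2 2 0 9 3 8
Double every second digit counting from the check-digit position (so the 1st, 3rd, 5th, ... of the partial from the right).
  doubled (with −9 where >9): 0 4 9 2 4 0 6 → sum 25
  kept as-is: 0 3 3 6 2 9 8 → sum 31
Total = 25 + 31 = 56.
Check digit = (10 − (56 mod 10)) mod 10 = 4.

4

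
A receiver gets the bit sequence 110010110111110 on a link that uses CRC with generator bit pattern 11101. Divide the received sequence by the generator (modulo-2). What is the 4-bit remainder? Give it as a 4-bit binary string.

Modulo-2 division of 110010110111110 by 11101:
  pos 0: 11001 XOR 11101 = 00100
  pos 2: 10001 XOR 11101 = 01100
  pos 3: 11001 XOR 11101 = 00100
  pos 5: 10001 XOR 11101 = 01100
  pos 6: 11001 XOR 11101 = 00100
  pos 8: 10011 XOR 11101 = 01110
  pos 9: 11101 XOR 11101 = 00000
Remainder = 0000 (zero — the frame passes the CRC check).

0000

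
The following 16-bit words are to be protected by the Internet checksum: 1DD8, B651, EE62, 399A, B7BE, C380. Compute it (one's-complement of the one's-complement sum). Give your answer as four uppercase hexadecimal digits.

8899

One's-complement addition (fold any carry out of bit 15 back into bit 0):
  0x1DD8 + 0xB651 = 0x0D429
  0xD429 + 0xEE62 = 0x1C28B → wrap carry → 0xC28C
  0xC28C + 0x399A = 0x0FC26
  0xFC26 + 0xB7BE = 0x1B3E4 → wrap carry → 0xB3E5
  0xB3E5 + 0xC380 = 0x17765 → wrap carry → 0x7766
One's-complement sum = 0x7766.
Checksum = ~0x7766 & 0xFFFF = 0x8899.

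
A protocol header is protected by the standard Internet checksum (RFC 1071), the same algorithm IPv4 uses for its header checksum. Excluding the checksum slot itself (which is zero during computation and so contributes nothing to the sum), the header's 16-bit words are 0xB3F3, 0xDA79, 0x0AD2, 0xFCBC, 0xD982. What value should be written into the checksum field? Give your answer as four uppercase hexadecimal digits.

One's-complement addition (fold any carry out of bit 15 back into bit 0):
  0xB3F3 + 0xDA79 = 0x18E6C → wrap carry → 0x8E6D
  0x8E6D + 0x0AD2 = 0x0993F
  0x993F + 0xFCBC = 0x195FB → wrap carry → 0x95FC
  0x95FC + 0xD982 = 0x16F7E → wrap carry → 0x6F7F
One's-complement sum = 0x6F7F.
Checksum = ~0x6F7F & 0xFFFF = 0x9080.

9080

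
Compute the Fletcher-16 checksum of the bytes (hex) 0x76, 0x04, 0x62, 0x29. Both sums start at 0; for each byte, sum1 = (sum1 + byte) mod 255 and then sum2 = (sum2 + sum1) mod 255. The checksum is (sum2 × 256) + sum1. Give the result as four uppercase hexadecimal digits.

Running sums (mod 255):
  after byte 0 (0x76): sum1=118, sum2=118
  after byte 1 (0x04): sum1=122, sum2=240
  after byte 2 (0x62): sum1=220, sum2=205
  after byte 3 (0x29): sum1=6, sum2=211
Checksum = sum2·256 + sum1 = 211·256 + 6 = 54022 = 0xD306.

D306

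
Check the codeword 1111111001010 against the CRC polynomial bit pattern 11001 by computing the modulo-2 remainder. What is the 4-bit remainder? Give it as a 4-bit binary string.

Modulo-2 division of 1111111001010 by 11001:
  pos 0: 11111 XOR 11001 = 00110
  pos 2: 11011 XOR 11001 = 00010
  pos 5: 10001 XOR 11001 = 01000
  pos 6: 10000 XOR 11001 = 01001
  pos 7: 10011 XOR 11001 = 01010
  pos 8: 10100 XOR 11001 = 01101
Remainder = 1101 (nonzero — an error is detected).

1101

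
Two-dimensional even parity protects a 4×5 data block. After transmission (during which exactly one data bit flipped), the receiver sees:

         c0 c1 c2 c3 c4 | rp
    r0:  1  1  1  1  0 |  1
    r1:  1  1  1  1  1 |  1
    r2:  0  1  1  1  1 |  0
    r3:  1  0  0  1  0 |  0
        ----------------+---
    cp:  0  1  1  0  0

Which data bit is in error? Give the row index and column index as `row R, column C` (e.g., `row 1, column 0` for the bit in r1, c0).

Recompute each row's even parity and compare to rp:
  r0: data parity 0, sent rp 1 → mismatch
  r1: data parity 1, sent rp 1 → ok
  r2: data parity 0, sent rp 0 → ok
  r3: data parity 0, sent rp 0 → ok
Recompute each column's even parity and compare to cp:
  c0: data parity 1, sent cp 0 → mismatch
  c1: data parity 1, sent cp 1 → ok
  c2: data parity 1, sent cp 1 → ok
  c3: data parity 0, sent cp 0 → ok
  c4: data parity 0, sent cp 0 → ok
Exactly one row (r0) and one column (c0) fail → the flipped bit is at their intersection.

row 0, column 0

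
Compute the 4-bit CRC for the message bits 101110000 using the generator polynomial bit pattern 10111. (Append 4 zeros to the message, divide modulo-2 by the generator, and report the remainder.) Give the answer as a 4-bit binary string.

Append 4 zeros: 1011100000000. Divide by 10111 (XOR where the leading bit is 1):
  pos 0: 10111 XOR 10111 = 00000
Remainder (last 4 bits) = 0000. This is the CRC / FCS.

0000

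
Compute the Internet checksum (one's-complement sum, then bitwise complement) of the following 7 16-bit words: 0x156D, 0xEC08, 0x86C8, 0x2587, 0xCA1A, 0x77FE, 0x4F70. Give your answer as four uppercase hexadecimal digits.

C0B0

One's-complement addition (fold any carry out of bit 15 back into bit 0):
  0x156D + 0xEC08 = 0x10175 → wrap carry → 0x0176
  0x0176 + 0x86C8 = 0x0883E
  0x883E + 0x2587 = 0x0ADC5
  0xADC5 + 0xCA1A = 0x177DF → wrap carry → 0x77E0
  0x77E0 + 0x77FE = 0x0EFDE
  0xEFDE + 0x4F70 = 0x13F4E → wrap carry → 0x3F4F
One's-complement sum = 0x3F4F.
Checksum = ~0x3F4F & 0xFFFF = 0xC0B0.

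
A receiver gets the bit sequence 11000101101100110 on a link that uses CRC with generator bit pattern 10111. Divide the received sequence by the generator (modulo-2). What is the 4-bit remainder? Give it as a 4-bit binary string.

0100

Modulo-2 division of 11000101101100110 by 10111:
  pos 0: 11000 XOR 10111 = 01111
  pos 1: 11111 XOR 10111 = 01000
  pos 2: 10000 XOR 10111 = 00111
  pos 4: 11111 XOR 10111 = 01000
  pos 5: 10000 XOR 10111 = 00111
  pos 7: 11111 XOR 10111 = 01000
  pos 8: 10000 XOR 10111 = 00111
  pos 10: 11101 XOR 10111 = 01010
  pos 11: 10101 XOR 10111 = 00010
Remainder = 0100 (nonzero — an error is detected).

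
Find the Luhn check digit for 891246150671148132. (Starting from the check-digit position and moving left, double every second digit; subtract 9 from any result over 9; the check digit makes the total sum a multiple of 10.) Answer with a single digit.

1

Partial digits right→left: 2 3 1 8 4 1 1 7 6 0 5 1 6 4 2 1 9 8
Double every second digit counting from the check-digit position (so the 1st, 3rd, 5th, ... of the partial from the right).
  doubled (with −9 where >9): 4 2 8 2 3 1 3 4 9 → sum 36
  kept as-is: 3 8 1 7 0 1 4 1 8 → sum 33
Total = 36 + 33 = 69.
Check digit = (10 − (69 mod 10)) mod 10 = 1.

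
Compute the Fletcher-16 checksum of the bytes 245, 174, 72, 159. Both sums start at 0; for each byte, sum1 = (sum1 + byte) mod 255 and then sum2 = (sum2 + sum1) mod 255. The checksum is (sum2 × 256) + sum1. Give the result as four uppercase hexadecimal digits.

Running sums (mod 255):
  after byte 0 (245): sum1=245, sum2=245
  after byte 1 (174): sum1=164, sum2=154
  after byte 2 (72): sum1=236, sum2=135
  after byte 3 (159): sum1=140, sum2=20
Checksum = sum2·256 + sum1 = 20·256 + 140 = 5260 = 0x148C.

148C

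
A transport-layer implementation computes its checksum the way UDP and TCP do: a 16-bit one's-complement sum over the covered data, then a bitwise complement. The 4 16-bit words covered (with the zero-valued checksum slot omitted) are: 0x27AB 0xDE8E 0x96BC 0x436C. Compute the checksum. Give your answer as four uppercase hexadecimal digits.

One's-complement addition (fold any carry out of bit 15 back into bit 0):
  0x27AB + 0xDE8E = 0x10639 → wrap carry → 0x063A
  0x063A + 0x96BC = 0x09CF6
  0x9CF6 + 0x436C = 0x0E062
One's-complement sum = 0xE062.
Checksum = ~0xE062 & 0xFFFF = 0x1F9D.

1F9D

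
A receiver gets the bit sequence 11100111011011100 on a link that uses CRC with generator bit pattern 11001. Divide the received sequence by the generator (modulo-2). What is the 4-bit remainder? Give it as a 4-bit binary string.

0000

Modulo-2 division of 11100111011011100 by 11001:
  pos 0: 11100 XOR 11001 = 00101
  pos 2: 10111 XOR 11001 = 01110
  pos 3: 11101 XOR 11001 = 00100
  pos 5: 10001 XOR 11001 = 01000
  pos 6: 10001 XOR 11001 = 01000
  pos 7: 10000 XOR 11001 = 01001
  pos 8: 10011 XOR 11001 = 01010
  pos 9: 10101 XOR 11001 = 01100
  pos 10: 11001 XOR 11001 = 00000
Remainder = 0000 (zero — the frame passes the CRC check).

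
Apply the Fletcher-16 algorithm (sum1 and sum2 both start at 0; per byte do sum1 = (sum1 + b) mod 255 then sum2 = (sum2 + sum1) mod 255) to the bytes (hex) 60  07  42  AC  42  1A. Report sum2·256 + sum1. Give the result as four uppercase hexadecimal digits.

13B2

Running sums (mod 255):
  after byte 0 (60): sum1=96, sum2=96
  after byte 1 (07): sum1=103, sum2=199
  after byte 2 (42): sum1=169, sum2=113
  after byte 3 (AC): sum1=86, sum2=199
  after byte 4 (42): sum1=152, sum2=96
  after byte 5 (1A): sum1=178, sum2=19
Checksum = sum2·256 + sum1 = 19·256 + 178 = 5042 = 0x13B2.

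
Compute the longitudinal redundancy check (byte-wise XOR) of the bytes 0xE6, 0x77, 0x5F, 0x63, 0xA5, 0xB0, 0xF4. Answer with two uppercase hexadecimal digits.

XOR the bytes together:
  start with 0xE6
  0xE6 ⊕ 0x77 = 0x91
  0x91 ⊕ 0x5F = 0xCE
  0xCE ⊕ 0x63 = 0xAD
  0xAD ⊕ 0xA5 = 0x08
  0x08 ⊕ 0xB0 = 0xB8
  0xB8 ⊕ 0xF4 = 0x4C

4C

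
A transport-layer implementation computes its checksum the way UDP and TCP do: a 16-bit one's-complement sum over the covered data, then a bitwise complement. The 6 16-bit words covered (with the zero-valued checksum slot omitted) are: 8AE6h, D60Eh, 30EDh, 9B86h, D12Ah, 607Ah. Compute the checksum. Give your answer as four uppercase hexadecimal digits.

One's-complement addition (fold any carry out of bit 15 back into bit 0):
  0x8AE6 + 0xD60E = 0x160F4 → wrap carry → 0x60F5
  0x60F5 + 0x30ED = 0x091E2
  0x91E2 + 0x9B86 = 0x12D68 → wrap carry → 0x2D69
  0x2D69 + 0xD12A = 0x0FE93
  0xFE93 + 0x607A = 0x15F0D → wrap carry → 0x5F0E
One's-complement sum = 0x5F0E.
Checksum = ~0x5F0E & 0xFFFF = 0xA0F1.

A0F1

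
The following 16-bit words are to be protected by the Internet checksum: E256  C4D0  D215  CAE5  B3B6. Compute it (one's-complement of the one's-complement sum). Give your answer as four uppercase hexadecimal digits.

0826

One's-complement addition (fold any carry out of bit 15 back into bit 0):
  0xE256 + 0xC4D0 = 0x1A726 → wrap carry → 0xA727
  0xA727 + 0xD215 = 0x1793C → wrap carry → 0x793D
  0x793D + 0xCAE5 = 0x14422 → wrap carry → 0x4423
  0x4423 + 0xB3B6 = 0x0F7D9
One's-complement sum = 0xF7D9.
Checksum = ~0xF7D9 & 0xFFFF = 0x0826.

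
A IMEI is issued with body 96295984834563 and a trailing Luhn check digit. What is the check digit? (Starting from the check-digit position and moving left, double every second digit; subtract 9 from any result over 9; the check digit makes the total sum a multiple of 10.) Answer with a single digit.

6

Partial digits right→left: 3 6 5 4 3 8 4 8 9 5 9 2 6 9
Double every second digit counting from the check-digit position (so the 1st, 3rd, 5th, ... of the partial from the right).
  doubled (with −9 where >9): 6 1 6 8 9 9 3 → sum 42
  kept as-is: 6 4 8 8 5 2 9 → sum 42
Total = 42 + 42 = 84.
Check digit = (10 − (84 mod 10)) mod 10 = 6.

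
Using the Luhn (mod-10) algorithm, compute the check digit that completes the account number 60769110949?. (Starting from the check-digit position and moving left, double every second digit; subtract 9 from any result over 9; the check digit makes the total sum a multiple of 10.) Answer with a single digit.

2

Partial digits right→left: 9 4 9 0 1 1 9 6 7 0 6
Double every second digit counting from the check-digit position (so the 1st, 3rd, 5th, ... of the partial from the right).
  doubled (with −9 where >9): 9 9 2 9 5 3 → sum 37
  kept as-is: 4 0 1 6 0 → sum 11
Total = 37 + 11 = 48.
Check digit = (10 − (48 mod 10)) mod 10 = 2.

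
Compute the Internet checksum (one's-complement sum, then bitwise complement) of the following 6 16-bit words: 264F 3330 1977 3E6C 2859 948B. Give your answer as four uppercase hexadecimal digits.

One's-complement addition (fold any carry out of bit 15 back into bit 0):
  0x264F + 0x3330 = 0x0597F
  0x597F + 0x1977 = 0x072F6
  0x72F6 + 0x3E6C = 0x0B162
  0xB162 + 0x2859 = 0x0D9BB
  0xD9BB + 0x948B = 0x16E46 → wrap carry → 0x6E47
One's-complement sum = 0x6E47.
Checksum = ~0x6E47 & 0xFFFF = 0x91B8.

91B8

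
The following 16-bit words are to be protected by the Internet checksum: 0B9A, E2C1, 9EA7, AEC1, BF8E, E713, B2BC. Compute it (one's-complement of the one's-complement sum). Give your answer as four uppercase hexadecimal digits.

6ADB

One's-complement addition (fold any carry out of bit 15 back into bit 0):
  0x0B9A + 0xE2C1 = 0x0EE5B
  0xEE5B + 0x9EA7 = 0x18D02 → wrap carry → 0x8D03
  0x8D03 + 0xAEC1 = 0x13BC4 → wrap carry → 0x3BC5
  0x3BC5 + 0xBF8E = 0x0FB53
  0xFB53 + 0xE713 = 0x1E266 → wrap carry → 0xE267
  0xE267 + 0xB2BC = 0x19523 → wrap carry → 0x9524
One's-complement sum = 0x9524.
Checksum = ~0x9524 & 0xFFFF = 0x6ADB.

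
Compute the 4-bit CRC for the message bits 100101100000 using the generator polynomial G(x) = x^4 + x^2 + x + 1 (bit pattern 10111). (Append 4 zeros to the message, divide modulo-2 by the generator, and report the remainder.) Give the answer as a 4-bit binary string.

Append 4 zeros: 1001011000000000. Divide by 10111 (XOR where the leading bit is 1):
  pos 0: 10010 XOR 10111 = 00101
  pos 2: 10111 XOR 10111 = 00000
Remainder (last 4 bits) = 0000. This is the CRC / FCS.

0000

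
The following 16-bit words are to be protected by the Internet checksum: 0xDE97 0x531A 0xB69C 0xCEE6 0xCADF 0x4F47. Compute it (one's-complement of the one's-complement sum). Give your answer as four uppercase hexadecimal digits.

2EA3

One's-complement addition (fold any carry out of bit 15 back into bit 0):
  0xDE97 + 0x531A = 0x131B1 → wrap carry → 0x31B2
  0x31B2 + 0xB69C = 0x0E84E
  0xE84E + 0xCEE6 = 0x1B734 → wrap carry → 0xB735
  0xB735 + 0xCADF = 0x18214 → wrap carry → 0x8215
  0x8215 + 0x4F47 = 0x0D15C
One's-complement sum = 0xD15C.
Checksum = ~0xD15C & 0xFFFF = 0x2EA3.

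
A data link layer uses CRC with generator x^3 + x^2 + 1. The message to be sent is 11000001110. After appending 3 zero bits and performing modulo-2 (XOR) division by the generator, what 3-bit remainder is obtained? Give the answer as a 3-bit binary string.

111

Append 3 zeros: 11000001110000. Divide by 1101 (XOR where the leading bit is 1):
  pos 0: 1100 XOR 1101 = 0001
  pos 3: 1000 XOR 1101 = 0101
  pos 4: 1011 XOR 1101 = 0110
  pos 5: 1101 XOR 1101 = 0000
  pos 9: 1000 XOR 1101 = 0101
  pos 10: 1010 XOR 1101 = 0111
Remainder (last 3 bits) = 111. This is the CRC / FCS.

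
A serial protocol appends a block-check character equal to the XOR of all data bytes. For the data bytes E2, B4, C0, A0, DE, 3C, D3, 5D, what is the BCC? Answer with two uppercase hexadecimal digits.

5A

XOR the bytes together:
  start with 0xE2
  0xE2 ⊕ 0xB4 = 0x56
  0x56 ⊕ 0xC0 = 0x96
  0x96 ⊕ 0xA0 = 0x36
  0x36 ⊕ 0xDE = 0xE8
  0xE8 ⊕ 0x3C = 0xD4
  0xD4 ⊕ 0xD3 = 0x07
  0x07 ⊕ 0x5D = 0x5A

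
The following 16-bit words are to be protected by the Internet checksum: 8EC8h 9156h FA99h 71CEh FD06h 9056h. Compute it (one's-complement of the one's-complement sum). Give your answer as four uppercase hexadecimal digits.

One's-complement addition (fold any carry out of bit 15 back into bit 0):
  0x8EC8 + 0x9156 = 0x1201E → wrap carry → 0x201F
  0x201F + 0xFA99 = 0x11AB8 → wrap carry → 0x1AB9
  0x1AB9 + 0x71CE = 0x08C87
  0x8C87 + 0xFD06 = 0x1898D → wrap carry → 0x898E
  0x898E + 0x9056 = 0x119E4 → wrap carry → 0x19E5
One's-complement sum = 0x19E5.
Checksum = ~0x19E5 & 0xFFFF = 0xE61A.

E61A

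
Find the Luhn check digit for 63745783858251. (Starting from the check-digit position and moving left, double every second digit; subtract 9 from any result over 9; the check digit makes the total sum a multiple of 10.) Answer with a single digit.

1

Partial digits right→left: 1 5 2 8 5 8 3 8 7 5 4 7 3 6
Double every second digit counting from the check-digit position (so the 1st, 3rd, 5th, ... of the partial from the right).
  doubled (with −9 where >9): 2 4 1 6 5 8 6 → sum 32
  kept as-is: 5 8 8 8 5 7 6 → sum 47
Total = 32 + 47 = 79.
Check digit = (10 − (79 mod 10)) mod 10 = 1.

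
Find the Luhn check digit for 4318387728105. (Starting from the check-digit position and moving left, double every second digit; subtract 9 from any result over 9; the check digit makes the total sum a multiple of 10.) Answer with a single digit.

Partial digits right→left: 5 0 1 8 2 7 7 8 3 8 1 3 4
Double every second digit counting from the check-digit position (so the 1st, 3rd, 5th, ... of the partial from the right).
  doubled (with −9 where >9): 1 2 4 5 6 2 8 → sum 28
  kept as-is: 0 8 7 8 8 3 → sum 34
Total = 28 + 34 = 62.
Check digit = (10 − (62 mod 10)) mod 10 = 8.

8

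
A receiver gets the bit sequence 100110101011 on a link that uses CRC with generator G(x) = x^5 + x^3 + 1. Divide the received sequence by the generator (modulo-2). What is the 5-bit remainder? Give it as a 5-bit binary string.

Modulo-2 division of 100110101011 by 101001:
  pos 0: 100110 XOR 101001 = 001111
  pos 2: 111110 XOR 101001 = 010111
  pos 3: 101111 XOR 101001 = 000110
  pos 6: 110011 XOR 101001 = 011010
Remainder = 11010 (nonzero — an error is detected).

11010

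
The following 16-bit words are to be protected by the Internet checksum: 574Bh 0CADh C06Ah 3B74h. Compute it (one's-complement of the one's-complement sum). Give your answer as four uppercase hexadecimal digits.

A028

One's-complement addition (fold any carry out of bit 15 back into bit 0):
  0x574B + 0x0CAD = 0x063F8
  0x63F8 + 0xC06A = 0x12462 → wrap carry → 0x2463
  0x2463 + 0x3B74 = 0x05FD7
One's-complement sum = 0x5FD7.
Checksum = ~0x5FD7 & 0xFFFF = 0xA028.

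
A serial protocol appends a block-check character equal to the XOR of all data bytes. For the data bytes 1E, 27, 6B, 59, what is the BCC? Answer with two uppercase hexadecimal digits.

0B

XOR the bytes together:
  start with 0x1E
  0x1E ⊕ 0x27 = 0x39
  0x39 ⊕ 0x6B = 0x52
  0x52 ⊕ 0x59 = 0x0B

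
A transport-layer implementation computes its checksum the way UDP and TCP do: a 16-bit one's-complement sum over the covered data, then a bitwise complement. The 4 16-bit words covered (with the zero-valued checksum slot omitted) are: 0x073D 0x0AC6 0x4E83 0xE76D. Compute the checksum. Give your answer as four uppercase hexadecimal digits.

One's-complement addition (fold any carry out of bit 15 back into bit 0):
  0x073D + 0x0AC6 = 0x01203
  0x1203 + 0x4E83 = 0x06086
  0x6086 + 0xE76D = 0x147F3 → wrap carry → 0x47F4
One's-complement sum = 0x47F4.
Checksum = ~0x47F4 & 0xFFFF = 0xB80B.

B80B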